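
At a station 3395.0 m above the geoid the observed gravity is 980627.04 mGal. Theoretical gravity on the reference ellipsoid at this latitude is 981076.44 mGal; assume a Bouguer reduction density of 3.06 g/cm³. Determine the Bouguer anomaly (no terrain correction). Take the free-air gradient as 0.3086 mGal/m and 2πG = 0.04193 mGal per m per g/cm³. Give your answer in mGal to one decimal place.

Free-air correction = 0.3086 × 3395.0 = 1047.70 mGal
Free-air anomaly = 980627.04 − 981076.44 + (1047.70) = 598.30 mGal
Bouguer slab correction = 0.04193 × 3.06 × 3395.0 = 435.60 mGal
Simple Bouguer anomaly = 598.30 − (435.60) = 162.70 mGal

162.7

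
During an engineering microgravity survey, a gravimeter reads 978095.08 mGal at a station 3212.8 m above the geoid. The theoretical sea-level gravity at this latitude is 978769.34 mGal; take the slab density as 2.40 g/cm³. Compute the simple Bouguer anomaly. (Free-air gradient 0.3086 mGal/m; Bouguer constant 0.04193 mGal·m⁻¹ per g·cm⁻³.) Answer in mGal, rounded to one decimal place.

Free-air correction = 0.3086 × 3212.8 = 991.47 mGal
Free-air anomaly = 978095.08 − 978769.34 + (991.47) = 317.21 mGal
Bouguer slab correction = 0.04193 × 2.40 × 3212.8 = 323.31 mGal
Simple Bouguer anomaly = 317.21 − (323.31) = -6.10 mGal

-6.1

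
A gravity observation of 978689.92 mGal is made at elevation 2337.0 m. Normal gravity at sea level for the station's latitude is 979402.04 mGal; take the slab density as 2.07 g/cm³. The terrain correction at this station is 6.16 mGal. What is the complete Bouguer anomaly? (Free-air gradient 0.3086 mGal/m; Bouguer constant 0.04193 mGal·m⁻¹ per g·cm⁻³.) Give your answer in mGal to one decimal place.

Free-air correction = 0.3086 × 2337.0 = 721.20 mGal
Free-air anomaly = 978689.92 − 979402.04 + (721.20) = 9.08 mGal
Bouguer slab correction = 0.04193 × 2.07 × 2337.0 = 202.84 mGal
Simple Bouguer anomaly = 9.08 − (202.84) = -193.76 mGal
Complete Bouguer anomaly = -193.76 + 6.16 = -187.60 mGal

-187.6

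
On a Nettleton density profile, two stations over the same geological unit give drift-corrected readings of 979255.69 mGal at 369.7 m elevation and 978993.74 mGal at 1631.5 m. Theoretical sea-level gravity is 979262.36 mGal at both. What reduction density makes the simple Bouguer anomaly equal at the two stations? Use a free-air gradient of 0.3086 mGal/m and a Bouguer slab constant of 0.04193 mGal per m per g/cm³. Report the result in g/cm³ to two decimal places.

2.41

Δg_obs = 978993.74 − 979255.69 = -261.95 mGal over Δh = 1631.5 − 369.7 = 1261.8 m
Equal Bouguer anomalies ⇒ Δg_obs + (0.3086 − 0.04193ρ)·Δh = 0
0.3086 − 0.04193ρ = −Δg_obs/Δh = 0.20760
ρ = (0.3086 − 0.20760) / 0.04193 = 2.41 g/cm³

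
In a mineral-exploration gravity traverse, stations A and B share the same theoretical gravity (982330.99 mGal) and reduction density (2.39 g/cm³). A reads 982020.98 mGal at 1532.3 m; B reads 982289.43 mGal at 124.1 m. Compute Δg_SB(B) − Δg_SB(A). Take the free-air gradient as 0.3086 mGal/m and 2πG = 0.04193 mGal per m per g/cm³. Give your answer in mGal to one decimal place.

-25.0

Δg_SB(A) = 982020.98 − 982330.99 + 0.3086×1532.3 − 0.04193×2.39×1532.3 = 9.30 mGal
Δg_SB(B) = 982289.43 − 982330.99 + 0.3086×124.1 − 0.04193×2.39×124.1 = -15.70 mGal
Difference = -15.70 − (9.30) = -25.00 mGal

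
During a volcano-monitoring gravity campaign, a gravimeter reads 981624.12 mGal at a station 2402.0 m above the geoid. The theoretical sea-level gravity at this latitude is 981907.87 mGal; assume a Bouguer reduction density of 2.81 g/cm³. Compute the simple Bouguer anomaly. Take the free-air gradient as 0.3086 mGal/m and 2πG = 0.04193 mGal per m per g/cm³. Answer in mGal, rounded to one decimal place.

Free-air correction = 0.3086 × 2402.0 = 741.26 mGal
Free-air anomaly = 981624.12 − 981907.87 + (741.26) = 457.51 mGal
Bouguer slab correction = 0.04193 × 2.81 × 2402.0 = 283.01 mGal
Simple Bouguer anomaly = 457.51 − (283.01) = 174.50 mGal

174.5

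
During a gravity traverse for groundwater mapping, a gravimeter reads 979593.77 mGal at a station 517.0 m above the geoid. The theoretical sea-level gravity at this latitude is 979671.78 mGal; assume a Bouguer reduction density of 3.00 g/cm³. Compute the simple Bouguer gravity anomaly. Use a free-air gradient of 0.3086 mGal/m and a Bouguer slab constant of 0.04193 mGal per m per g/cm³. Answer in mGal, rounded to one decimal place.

16.5

Free-air correction = 0.3086 × 517.0 = 159.55 mGal
Free-air anomaly = 979593.77 − 979671.78 + (159.55) = 81.54 mGal
Bouguer slab correction = 0.04193 × 3.00 × 517.0 = 65.03 mGal
Simple Bouguer anomaly = 81.54 − (65.03) = 16.51 mGal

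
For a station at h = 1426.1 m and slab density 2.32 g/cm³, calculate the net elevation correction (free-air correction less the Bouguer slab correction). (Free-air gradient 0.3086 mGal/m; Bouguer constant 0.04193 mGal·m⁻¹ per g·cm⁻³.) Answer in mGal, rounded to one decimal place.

301.4

Combined gradient = 0.3086 − 0.04193 × 2.32 = 0.2113224 mGal/m
Combined elevation correction = 0.2113224 × 1426.1 = 301.4 mGal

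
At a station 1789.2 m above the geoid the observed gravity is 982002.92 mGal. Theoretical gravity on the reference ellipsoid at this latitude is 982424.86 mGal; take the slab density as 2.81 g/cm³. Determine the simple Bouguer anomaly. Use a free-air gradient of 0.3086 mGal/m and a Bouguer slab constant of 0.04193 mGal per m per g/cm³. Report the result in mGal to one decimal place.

-80.6

Free-air correction = 0.3086 × 1789.2 = 552.15 mGal
Free-air anomaly = 982002.92 − 982424.86 + (552.15) = 130.21 mGal
Bouguer slab correction = 0.04193 × 2.81 × 1789.2 = 210.81 mGal
Simple Bouguer anomaly = 130.21 − (210.81) = -80.60 mGal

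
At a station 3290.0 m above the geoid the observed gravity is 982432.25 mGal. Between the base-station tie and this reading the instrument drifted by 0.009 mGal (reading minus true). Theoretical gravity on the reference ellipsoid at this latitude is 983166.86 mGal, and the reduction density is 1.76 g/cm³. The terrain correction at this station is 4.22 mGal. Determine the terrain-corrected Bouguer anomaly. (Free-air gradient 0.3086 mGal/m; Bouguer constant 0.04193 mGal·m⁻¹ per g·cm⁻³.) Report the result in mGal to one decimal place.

42.1

Drift-corrected reading = 982432.25 − (0.009) = 982432.241 mGal
Free-air correction = 0.3086 × 3290.0 = 1015.29 mGal
Free-air anomaly = 982432.241 − 983166.86 + (1015.29) = 280.671 mGal
Bouguer slab correction = 0.04193 × 1.76 × 3290.0 = 242.79 mGal
Simple Bouguer anomaly = 280.671 − (242.79) = 37.881 mGal
Complete Bouguer anomaly = 37.881 + 4.22 = 42.101 mGal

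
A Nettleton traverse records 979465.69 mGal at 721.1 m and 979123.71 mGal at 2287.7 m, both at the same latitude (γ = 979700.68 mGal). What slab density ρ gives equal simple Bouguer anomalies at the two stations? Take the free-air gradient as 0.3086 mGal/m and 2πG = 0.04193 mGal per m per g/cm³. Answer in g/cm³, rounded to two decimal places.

2.15

Δg_obs = 979123.71 − 979465.69 = -341.98 mGal over Δh = 2287.7 − 721.1 = 1566.6 m
Equal Bouguer anomalies ⇒ Δg_obs + (0.3086 − 0.04193ρ)·Δh = 0
0.3086 − 0.04193ρ = −Δg_obs/Δh = 0.21829
ρ = (0.3086 − 0.21829) / 0.04193 = 2.15 g/cm³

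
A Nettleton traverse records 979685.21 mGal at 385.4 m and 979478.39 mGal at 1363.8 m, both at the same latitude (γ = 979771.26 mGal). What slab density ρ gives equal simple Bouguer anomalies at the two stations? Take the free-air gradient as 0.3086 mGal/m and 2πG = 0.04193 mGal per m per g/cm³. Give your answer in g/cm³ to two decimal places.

2.32

Δg_obs = 979478.39 − 979685.21 = -206.82 mGal over Δh = 1363.8 − 385.4 = 978.4 m
Equal Bouguer anomalies ⇒ Δg_obs + (0.3086 − 0.04193ρ)·Δh = 0
0.3086 − 0.04193ρ = −Δg_obs/Δh = 0.21139
ρ = (0.3086 − 0.21139) / 0.04193 = 2.32 g/cm³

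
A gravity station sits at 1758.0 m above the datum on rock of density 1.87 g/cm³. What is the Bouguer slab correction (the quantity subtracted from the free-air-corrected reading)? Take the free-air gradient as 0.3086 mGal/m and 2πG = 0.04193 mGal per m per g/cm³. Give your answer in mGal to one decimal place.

Bouguer slab correction = 0.04193 × 1.87 × 1758.0 = 137.8 mGal

137.8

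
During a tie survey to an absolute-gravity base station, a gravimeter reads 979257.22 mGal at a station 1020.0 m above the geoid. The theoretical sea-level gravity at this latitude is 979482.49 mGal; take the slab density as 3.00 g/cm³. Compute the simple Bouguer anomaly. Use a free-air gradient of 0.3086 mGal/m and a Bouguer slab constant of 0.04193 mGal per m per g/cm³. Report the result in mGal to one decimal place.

-38.8

Free-air correction = 0.3086 × 1020.0 = 314.77 mGal
Free-air anomaly = 979257.22 − 979482.49 + (314.77) = 89.50 mGal
Bouguer slab correction = 0.04193 × 3.00 × 1020.0 = 128.31 mGal
Simple Bouguer anomaly = 89.50 − (128.31) = -38.81 mGal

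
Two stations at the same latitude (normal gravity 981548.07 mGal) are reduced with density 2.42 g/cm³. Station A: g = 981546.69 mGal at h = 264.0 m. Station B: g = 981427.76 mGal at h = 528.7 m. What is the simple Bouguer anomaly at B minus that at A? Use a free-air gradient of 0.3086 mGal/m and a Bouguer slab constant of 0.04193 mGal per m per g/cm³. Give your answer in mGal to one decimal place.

-64.1

Δg_SB(A) = 981546.69 − 981548.07 + 0.3086×264.0 − 0.04193×2.42×264.0 = 53.30 mGal
Δg_SB(B) = 981427.76 − 981548.07 + 0.3086×528.7 − 0.04193×2.42×528.7 = -10.80 mGal
Difference = -10.80 − (53.30) = -64.10 mGal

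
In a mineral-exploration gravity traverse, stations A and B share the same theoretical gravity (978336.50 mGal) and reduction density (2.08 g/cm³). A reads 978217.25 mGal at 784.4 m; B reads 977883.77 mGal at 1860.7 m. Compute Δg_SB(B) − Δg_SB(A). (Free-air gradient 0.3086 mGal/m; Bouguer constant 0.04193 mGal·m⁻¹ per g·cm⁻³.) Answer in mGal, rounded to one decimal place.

-95.2

Δg_SB(A) = 978217.25 − 978336.50 + 0.3086×784.4 − 0.04193×2.08×784.4 = 54.40 mGal
Δg_SB(B) = 977883.77 − 978336.50 + 0.3086×1860.7 − 0.04193×2.08×1860.7 = -40.80 mGal
Difference = -40.80 − (54.40) = -95.20 mGal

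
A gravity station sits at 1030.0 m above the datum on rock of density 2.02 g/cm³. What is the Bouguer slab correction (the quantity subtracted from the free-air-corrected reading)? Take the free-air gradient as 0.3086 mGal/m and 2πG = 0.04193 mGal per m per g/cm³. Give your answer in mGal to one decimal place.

87.2

Bouguer slab correction = 0.04193 × 2.02 × 1030.0 = 87.2 mGal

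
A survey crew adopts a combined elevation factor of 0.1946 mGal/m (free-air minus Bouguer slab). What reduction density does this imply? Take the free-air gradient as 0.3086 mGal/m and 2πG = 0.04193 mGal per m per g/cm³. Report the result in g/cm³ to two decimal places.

0.1946 = 0.3086 − 0.04193 × ρ
ρ = (0.3086 − 0.1946) / 0.04193 = 2.72 g/cm³

2.72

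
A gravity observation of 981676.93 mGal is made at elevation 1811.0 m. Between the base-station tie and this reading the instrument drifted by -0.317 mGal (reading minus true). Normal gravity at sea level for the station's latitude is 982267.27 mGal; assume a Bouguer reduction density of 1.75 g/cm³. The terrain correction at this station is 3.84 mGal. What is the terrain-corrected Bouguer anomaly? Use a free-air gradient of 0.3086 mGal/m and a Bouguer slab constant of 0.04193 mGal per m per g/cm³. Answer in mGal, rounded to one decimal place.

-160.2

Drift-corrected reading = 981676.93 − (-0.317) = 981677.247 mGal
Free-air correction = 0.3086 × 1811.0 = 558.87 mGal
Free-air anomaly = 981677.247 − 982267.27 + (558.87) = -31.153 mGal
Bouguer slab correction = 0.04193 × 1.75 × 1811.0 = 132.89 mGal
Simple Bouguer anomaly = -31.153 − (132.89) = -164.043 mGal
Complete Bouguer anomaly = -164.043 + 3.84 = -160.203 mGal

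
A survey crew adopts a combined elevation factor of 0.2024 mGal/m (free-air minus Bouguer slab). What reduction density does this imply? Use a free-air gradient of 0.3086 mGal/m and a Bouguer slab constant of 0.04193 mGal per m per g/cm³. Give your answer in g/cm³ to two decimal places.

0.2024 = 0.3086 − 0.04193 × ρ
ρ = (0.3086 − 0.2024) / 0.04193 = 2.53 g/cm³

2.53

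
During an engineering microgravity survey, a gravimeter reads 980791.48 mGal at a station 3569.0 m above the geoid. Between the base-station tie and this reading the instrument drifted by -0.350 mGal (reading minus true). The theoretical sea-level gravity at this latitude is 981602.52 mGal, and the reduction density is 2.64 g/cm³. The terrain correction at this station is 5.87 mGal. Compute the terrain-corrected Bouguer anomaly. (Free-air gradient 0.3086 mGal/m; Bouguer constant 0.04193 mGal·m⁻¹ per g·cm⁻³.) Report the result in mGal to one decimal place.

-98.5

Drift-corrected reading = 980791.48 − (-0.350) = 980791.830 mGal
Free-air correction = 0.3086 × 3569.0 = 1101.39 mGal
Free-air anomaly = 980791.830 − 981602.52 + (1101.39) = 290.700 mGal
Bouguer slab correction = 0.04193 × 2.64 × 3569.0 = 395.07 mGal
Simple Bouguer anomaly = 290.700 − (395.07) = -104.370 mGal
Complete Bouguer anomaly = -104.370 + 5.87 = -98.500 mGal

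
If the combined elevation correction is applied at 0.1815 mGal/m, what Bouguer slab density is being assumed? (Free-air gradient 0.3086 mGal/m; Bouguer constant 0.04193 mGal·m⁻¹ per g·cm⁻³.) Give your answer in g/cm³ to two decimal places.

0.1815 = 0.3086 − 0.04193 × ρ
ρ = (0.3086 − 0.1815) / 0.04193 = 3.03 g/cm³

3.03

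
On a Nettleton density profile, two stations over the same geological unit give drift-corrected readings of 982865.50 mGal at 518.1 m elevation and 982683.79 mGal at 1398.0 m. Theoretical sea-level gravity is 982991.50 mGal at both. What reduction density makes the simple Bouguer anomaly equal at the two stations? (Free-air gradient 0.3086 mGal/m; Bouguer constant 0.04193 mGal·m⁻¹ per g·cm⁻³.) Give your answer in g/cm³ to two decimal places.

Δg_obs = 982683.79 − 982865.50 = -181.71 mGal over Δh = 1398.0 − 518.1 = 879.9 m
Equal Bouguer anomalies ⇒ Δg_obs + (0.3086 − 0.04193ρ)·Δh = 0
0.3086 − 0.04193ρ = −Δg_obs/Δh = 0.20651
ρ = (0.3086 − 0.20651) / 0.04193 = 2.43 g/cm³

2.43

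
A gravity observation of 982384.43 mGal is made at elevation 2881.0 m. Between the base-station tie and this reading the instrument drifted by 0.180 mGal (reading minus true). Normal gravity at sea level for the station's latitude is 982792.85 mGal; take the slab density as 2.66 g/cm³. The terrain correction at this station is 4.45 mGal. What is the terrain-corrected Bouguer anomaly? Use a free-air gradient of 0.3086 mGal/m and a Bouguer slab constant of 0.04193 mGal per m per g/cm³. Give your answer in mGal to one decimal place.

Drift-corrected reading = 982384.43 − (0.180) = 982384.250 mGal
Free-air correction = 0.3086 × 2881.0 = 889.08 mGal
Free-air anomaly = 982384.250 − 982792.85 + (889.08) = 480.480 mGal
Bouguer slab correction = 0.04193 × 2.66 × 2881.0 = 321.33 mGal
Simple Bouguer anomaly = 480.480 − (321.33) = 159.150 mGal
Complete Bouguer anomaly = 159.150 + 4.45 = 163.600 mGal

163.6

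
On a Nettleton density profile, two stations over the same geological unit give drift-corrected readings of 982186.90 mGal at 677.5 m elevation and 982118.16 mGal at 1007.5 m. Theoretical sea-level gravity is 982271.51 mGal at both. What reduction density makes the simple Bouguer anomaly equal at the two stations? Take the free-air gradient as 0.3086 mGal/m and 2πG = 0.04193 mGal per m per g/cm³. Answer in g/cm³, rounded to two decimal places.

Δg_obs = 982118.16 − 982186.90 = -68.74 mGal over Δh = 1007.5 − 677.5 = 330.0 m
Equal Bouguer anomalies ⇒ Δg_obs + (0.3086 − 0.04193ρ)·Δh = 0
0.3086 − 0.04193ρ = −Δg_obs/Δh = 0.20830
ρ = (0.3086 − 0.20830) / 0.04193 = 2.39 g/cm³

2.39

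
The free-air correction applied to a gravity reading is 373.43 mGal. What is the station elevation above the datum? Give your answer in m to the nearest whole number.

h = 373.43 / 0.3086 = 1210.08 m

1210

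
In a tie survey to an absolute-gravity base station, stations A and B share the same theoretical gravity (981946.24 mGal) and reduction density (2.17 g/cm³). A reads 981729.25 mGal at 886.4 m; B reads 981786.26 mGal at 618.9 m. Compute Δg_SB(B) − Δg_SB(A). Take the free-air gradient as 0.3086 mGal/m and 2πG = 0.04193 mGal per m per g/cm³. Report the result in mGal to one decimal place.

Δg_SB(A) = 981729.25 − 981946.24 + 0.3086×886.4 − 0.04193×2.17×886.4 = -24.10 mGal
Δg_SB(B) = 981786.26 − 981946.24 + 0.3086×618.9 − 0.04193×2.17×618.9 = -25.30 mGal
Difference = -25.30 − (-24.10) = -1.20 mGal

-1.2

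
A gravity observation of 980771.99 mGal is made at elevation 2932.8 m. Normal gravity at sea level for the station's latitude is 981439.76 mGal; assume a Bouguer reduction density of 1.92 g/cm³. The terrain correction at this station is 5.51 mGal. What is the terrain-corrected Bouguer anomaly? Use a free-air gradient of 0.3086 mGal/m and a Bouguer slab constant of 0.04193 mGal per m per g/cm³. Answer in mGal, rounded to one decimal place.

Free-air correction = 0.3086 × 2932.8 = 905.06 mGal
Free-air anomaly = 980771.99 − 981439.76 + (905.06) = 237.29 mGal
Bouguer slab correction = 0.04193 × 1.92 × 2932.8 = 236.11 mGal
Simple Bouguer anomaly = 237.29 − (236.11) = 1.18 mGal
Complete Bouguer anomaly = 1.18 + 5.51 = 6.69 mGal

6.7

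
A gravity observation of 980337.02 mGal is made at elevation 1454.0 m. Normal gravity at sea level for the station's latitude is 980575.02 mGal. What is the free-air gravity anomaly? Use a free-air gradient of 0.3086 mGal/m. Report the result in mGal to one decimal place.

Free-air correction = 0.3086 × 1454.0 = 448.70 mGal
Free-air anomaly = 980337.02 − 980575.02 + (448.70) = 210.70 mGal

210.7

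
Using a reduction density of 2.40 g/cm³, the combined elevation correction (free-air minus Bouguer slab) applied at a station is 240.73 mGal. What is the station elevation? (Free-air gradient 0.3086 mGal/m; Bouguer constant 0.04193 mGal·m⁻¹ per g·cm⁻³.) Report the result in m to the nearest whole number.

Combined gradient = 0.3086 − 0.04193 × 2.40 = 0.2079680 mGal/m
h = 240.73 / 0.2079680 = 1157.53 m

1158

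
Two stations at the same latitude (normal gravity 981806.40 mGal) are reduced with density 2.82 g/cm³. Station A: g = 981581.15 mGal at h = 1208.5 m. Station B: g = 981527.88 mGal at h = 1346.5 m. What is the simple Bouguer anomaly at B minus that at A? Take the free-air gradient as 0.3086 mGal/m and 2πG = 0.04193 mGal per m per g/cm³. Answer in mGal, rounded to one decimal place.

-27.0

Δg_SB(A) = 981581.15 − 981806.40 + 0.3086×1208.5 − 0.04193×2.82×1208.5 = 4.80 mGal
Δg_SB(B) = 981527.88 − 981806.40 + 0.3086×1346.5 − 0.04193×2.82×1346.5 = -22.20 mGal
Difference = -22.20 − (4.80) = -27.00 mGal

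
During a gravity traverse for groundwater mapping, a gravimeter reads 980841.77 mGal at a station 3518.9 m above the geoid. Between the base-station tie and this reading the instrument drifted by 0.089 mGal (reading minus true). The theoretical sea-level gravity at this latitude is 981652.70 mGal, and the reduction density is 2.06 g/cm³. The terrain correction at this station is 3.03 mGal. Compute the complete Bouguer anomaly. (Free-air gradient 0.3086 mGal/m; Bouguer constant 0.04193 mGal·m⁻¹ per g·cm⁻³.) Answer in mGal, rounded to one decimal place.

-26.0

Drift-corrected reading = 980841.77 − (0.089) = 980841.681 mGal
Free-air correction = 0.3086 × 3518.9 = 1085.93 mGal
Free-air anomaly = 980841.681 − 981652.70 + (1085.93) = 274.911 mGal
Bouguer slab correction = 0.04193 × 2.06 × 3518.9 = 303.95 mGal
Simple Bouguer anomaly = 274.911 − (303.95) = -29.039 mGal
Complete Bouguer anomaly = -29.039 + 3.03 = -26.009 mGal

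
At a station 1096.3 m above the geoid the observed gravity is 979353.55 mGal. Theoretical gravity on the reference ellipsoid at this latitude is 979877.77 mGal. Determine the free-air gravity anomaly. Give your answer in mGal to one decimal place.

-185.9

Free-air correction = 0.3086 × 1096.3 = 338.32 mGal
Free-air anomaly = 979353.55 − 979877.77 + (338.32) = -185.90 mGal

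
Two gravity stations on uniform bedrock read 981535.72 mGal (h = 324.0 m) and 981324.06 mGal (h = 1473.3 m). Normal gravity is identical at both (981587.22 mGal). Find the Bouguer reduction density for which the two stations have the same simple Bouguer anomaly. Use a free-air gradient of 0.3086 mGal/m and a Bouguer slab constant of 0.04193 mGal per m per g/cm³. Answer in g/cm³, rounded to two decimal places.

2.97

Δg_obs = 981324.06 − 981535.72 = -211.66 mGal over Δh = 1473.3 − 324.0 = 1149.3 m
Equal Bouguer anomalies ⇒ Δg_obs + (0.3086 − 0.04193ρ)·Δh = 0
0.3086 − 0.04193ρ = −Δg_obs/Δh = 0.18416
ρ = (0.3086 − 0.18416) / 0.04193 = 2.97 g/cm³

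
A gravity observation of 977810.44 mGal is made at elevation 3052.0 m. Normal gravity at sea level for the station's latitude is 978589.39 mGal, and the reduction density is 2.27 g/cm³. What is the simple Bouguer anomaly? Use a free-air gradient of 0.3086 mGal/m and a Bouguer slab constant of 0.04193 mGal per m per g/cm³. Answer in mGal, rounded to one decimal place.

-127.6

Free-air correction = 0.3086 × 3052.0 = 941.85 mGal
Free-air anomaly = 977810.44 − 978589.39 + (941.85) = 162.90 mGal
Bouguer slab correction = 0.04193 × 2.27 × 3052.0 = 290.49 mGal
Simple Bouguer anomaly = 162.90 − (290.49) = -127.59 mGal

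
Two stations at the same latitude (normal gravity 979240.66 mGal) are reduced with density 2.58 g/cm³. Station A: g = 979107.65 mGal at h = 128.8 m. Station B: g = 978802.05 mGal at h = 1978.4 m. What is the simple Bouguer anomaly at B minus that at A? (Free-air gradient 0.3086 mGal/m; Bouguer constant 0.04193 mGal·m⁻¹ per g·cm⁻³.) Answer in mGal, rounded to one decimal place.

65.1

Δg_SB(A) = 979107.65 − 979240.66 + 0.3086×128.8 − 0.04193×2.58×128.8 = -107.20 mGal
Δg_SB(B) = 978802.05 − 979240.66 + 0.3086×1978.4 − 0.04193×2.58×1978.4 = -42.10 mGal
Difference = -42.10 − (-107.20) = 65.10 mGal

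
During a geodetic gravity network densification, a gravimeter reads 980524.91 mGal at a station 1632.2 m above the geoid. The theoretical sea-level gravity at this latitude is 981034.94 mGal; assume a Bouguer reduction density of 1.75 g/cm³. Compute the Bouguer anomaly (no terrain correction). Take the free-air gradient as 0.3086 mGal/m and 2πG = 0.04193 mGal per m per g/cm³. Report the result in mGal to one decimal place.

Free-air correction = 0.3086 × 1632.2 = 503.70 mGal
Free-air anomaly = 980524.91 − 981034.94 + (503.70) = -6.33 mGal
Bouguer slab correction = 0.04193 × 1.75 × 1632.2 = 119.77 mGal
Simple Bouguer anomaly = -6.33 − (119.77) = -126.10 mGal

-126.1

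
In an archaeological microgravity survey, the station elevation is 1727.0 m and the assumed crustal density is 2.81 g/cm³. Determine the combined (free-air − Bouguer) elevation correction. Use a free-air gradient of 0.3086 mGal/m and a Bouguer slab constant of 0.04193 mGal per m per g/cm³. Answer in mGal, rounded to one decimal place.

Combined gradient = 0.3086 − 0.04193 × 2.81 = 0.1907767 mGal/m
Combined elevation correction = 0.1907767 × 1727.0 = 329.5 mGal

329.5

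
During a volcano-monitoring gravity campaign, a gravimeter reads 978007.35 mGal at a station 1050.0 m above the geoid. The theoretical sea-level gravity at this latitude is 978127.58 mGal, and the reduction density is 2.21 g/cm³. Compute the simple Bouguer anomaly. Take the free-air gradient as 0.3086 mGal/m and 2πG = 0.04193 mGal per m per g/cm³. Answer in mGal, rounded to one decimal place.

Free-air correction = 0.3086 × 1050.0 = 324.03 mGal
Free-air anomaly = 978007.35 − 978127.58 + (324.03) = 203.80 mGal
Bouguer slab correction = 0.04193 × 2.21 × 1050.0 = 97.30 mGal
Simple Bouguer anomaly = 203.80 − (97.30) = 106.50 mGal

106.5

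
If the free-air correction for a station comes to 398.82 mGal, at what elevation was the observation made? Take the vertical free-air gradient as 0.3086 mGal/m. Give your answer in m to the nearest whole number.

1292

h = 398.82 / 0.3086 = 1292.35 m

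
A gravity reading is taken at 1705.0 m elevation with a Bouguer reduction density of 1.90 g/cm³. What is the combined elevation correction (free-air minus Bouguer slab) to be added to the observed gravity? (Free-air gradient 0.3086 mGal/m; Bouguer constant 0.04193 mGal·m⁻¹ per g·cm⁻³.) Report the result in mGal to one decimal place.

Combined gradient = 0.3086 − 0.04193 × 1.90 = 0.2289330 mGal/m
Combined elevation correction = 0.2289330 × 1705.0 = 390.3 mGal

390.3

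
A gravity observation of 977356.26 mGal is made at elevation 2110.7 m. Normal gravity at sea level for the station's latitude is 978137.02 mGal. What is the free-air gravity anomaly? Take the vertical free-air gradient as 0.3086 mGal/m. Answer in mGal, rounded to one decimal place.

Free-air correction = 0.3086 × 2110.7 = 651.36 mGal
Free-air anomaly = 977356.26 − 978137.02 + (651.36) = -129.40 mGal

-129.4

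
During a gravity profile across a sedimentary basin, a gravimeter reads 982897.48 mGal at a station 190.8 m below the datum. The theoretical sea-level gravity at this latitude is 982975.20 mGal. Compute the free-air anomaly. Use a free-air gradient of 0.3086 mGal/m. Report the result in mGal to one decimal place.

-136.6

Free-air correction = 0.3086 × -190.8 = -58.88 mGal
Free-air anomaly = 982897.48 − 982975.20 + (-58.88) = -136.60 mGal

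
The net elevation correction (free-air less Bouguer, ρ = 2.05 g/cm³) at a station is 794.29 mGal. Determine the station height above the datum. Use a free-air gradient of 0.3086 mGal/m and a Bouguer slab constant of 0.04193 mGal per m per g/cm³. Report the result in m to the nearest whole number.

Combined gradient = 0.3086 − 0.04193 × 2.05 = 0.2226435 mGal/m
h = 794.29 / 0.2226435 = 3567.54 m

3568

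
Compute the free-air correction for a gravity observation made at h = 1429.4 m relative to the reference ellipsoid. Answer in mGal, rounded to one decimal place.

Free-air correction = 0.3086 × 1429.4 = 441.1 mGal

441.1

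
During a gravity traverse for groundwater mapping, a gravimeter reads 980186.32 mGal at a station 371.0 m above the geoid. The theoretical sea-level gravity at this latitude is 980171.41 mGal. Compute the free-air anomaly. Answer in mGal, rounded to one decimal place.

129.4

Free-air correction = 0.3086 × 371.0 = 114.49 mGal
Free-air anomaly = 980186.32 − 980171.41 + (114.49) = 129.40 mGal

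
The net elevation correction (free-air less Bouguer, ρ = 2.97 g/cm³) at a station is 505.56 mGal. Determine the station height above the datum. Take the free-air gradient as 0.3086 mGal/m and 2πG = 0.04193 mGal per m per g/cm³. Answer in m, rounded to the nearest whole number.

2747

Combined gradient = 0.3086 − 0.04193 × 2.97 = 0.1840679 mGal/m
h = 505.56 / 0.1840679 = 2746.60 m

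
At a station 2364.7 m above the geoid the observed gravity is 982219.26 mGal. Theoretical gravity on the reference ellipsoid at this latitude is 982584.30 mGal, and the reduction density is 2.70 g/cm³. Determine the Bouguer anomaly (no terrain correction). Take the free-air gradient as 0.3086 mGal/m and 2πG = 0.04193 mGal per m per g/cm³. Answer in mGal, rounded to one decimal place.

97.0

Free-air correction = 0.3086 × 2364.7 = 729.75 mGal
Free-air anomaly = 982219.26 − 982584.30 + (729.75) = 364.71 mGal
Bouguer slab correction = 0.04193 × 2.70 × 2364.7 = 267.71 mGal
Simple Bouguer anomaly = 364.71 − (267.71) = 97.00 mGal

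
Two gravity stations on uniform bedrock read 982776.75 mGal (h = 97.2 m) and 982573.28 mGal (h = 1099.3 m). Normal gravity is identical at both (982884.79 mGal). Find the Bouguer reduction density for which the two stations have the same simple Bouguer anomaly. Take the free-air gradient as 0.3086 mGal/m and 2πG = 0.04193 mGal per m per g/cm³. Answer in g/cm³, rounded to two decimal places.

2.52

Δg_obs = 982573.28 − 982776.75 = -203.47 mGal over Δh = 1099.3 − 97.2 = 1002.1 m
Equal Bouguer anomalies ⇒ Δg_obs + (0.3086 − 0.04193ρ)·Δh = 0
0.3086 − 0.04193ρ = −Δg_obs/Δh = 0.20304
ρ = (0.3086 − 0.20304) / 0.04193 = 2.52 g/cm³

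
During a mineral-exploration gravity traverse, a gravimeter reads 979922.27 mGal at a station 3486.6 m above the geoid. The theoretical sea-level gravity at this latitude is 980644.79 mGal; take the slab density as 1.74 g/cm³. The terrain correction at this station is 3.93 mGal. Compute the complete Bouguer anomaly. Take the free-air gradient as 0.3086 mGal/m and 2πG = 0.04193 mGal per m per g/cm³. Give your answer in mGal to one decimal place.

103.0

Free-air correction = 0.3086 × 3486.6 = 1075.96 mGal
Free-air anomaly = 979922.27 − 980644.79 + (1075.96) = 353.44 mGal
Bouguer slab correction = 0.04193 × 1.74 × 3486.6 = 254.38 mGal
Simple Bouguer anomaly = 353.44 − (254.38) = 99.06 mGal
Complete Bouguer anomaly = 99.06 + 3.93 = 102.99 mGal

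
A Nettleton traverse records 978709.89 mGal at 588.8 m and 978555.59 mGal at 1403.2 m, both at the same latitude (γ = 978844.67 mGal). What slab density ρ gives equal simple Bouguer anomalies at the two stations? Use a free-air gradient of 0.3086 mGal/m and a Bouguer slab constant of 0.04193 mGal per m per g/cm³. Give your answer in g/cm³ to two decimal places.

Δg_obs = 978555.59 − 978709.89 = -154.30 mGal over Δh = 1403.2 − 588.8 = 814.4 m
Equal Bouguer anomalies ⇒ Δg_obs + (0.3086 − 0.04193ρ)·Δh = 0
0.3086 − 0.04193ρ = −Δg_obs/Δh = 0.18946
ρ = (0.3086 − 0.18946) / 0.04193 = 2.84 g/cm³

2.84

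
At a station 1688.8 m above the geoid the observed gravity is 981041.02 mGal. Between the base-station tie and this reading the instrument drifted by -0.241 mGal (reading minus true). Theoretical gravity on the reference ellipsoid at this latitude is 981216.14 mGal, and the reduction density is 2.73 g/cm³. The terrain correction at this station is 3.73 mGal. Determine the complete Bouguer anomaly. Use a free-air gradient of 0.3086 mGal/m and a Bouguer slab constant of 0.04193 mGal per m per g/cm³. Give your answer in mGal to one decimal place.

Drift-corrected reading = 981041.02 − (-0.241) = 981041.261 mGal
Free-air correction = 0.3086 × 1688.8 = 521.16 mGal
Free-air anomaly = 981041.261 − 981216.14 + (521.16) = 346.281 mGal
Bouguer slab correction = 0.04193 × 2.73 × 1688.8 = 193.32 mGal
Simple Bouguer anomaly = 346.281 − (193.32) = 152.961 mGal
Complete Bouguer anomaly = 152.961 + 3.73 = 156.691 mGal

156.7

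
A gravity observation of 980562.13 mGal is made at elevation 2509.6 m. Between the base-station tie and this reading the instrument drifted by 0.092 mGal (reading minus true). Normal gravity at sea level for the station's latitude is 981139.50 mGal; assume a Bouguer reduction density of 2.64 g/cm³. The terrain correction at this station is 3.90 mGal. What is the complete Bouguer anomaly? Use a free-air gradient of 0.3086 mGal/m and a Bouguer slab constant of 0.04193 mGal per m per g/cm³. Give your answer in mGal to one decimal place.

Drift-corrected reading = 980562.13 − (0.092) = 980562.038 mGal
Free-air correction = 0.3086 × 2509.6 = 774.46 mGal
Free-air anomaly = 980562.038 − 981139.50 + (774.46) = 196.998 mGal
Bouguer slab correction = 0.04193 × 2.64 × 2509.6 = 277.80 mGal
Simple Bouguer anomaly = 196.998 − (277.80) = -80.802 mGal
Complete Bouguer anomaly = -80.802 + 3.90 = -76.902 mGal

-76.9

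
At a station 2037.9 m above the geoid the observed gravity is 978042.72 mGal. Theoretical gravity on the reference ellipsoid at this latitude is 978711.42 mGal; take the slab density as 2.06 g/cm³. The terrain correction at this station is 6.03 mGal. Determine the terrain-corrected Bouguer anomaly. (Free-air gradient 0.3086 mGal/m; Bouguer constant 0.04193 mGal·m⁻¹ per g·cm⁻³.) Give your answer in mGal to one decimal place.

Free-air correction = 0.3086 × 2037.9 = 628.90 mGal
Free-air anomaly = 978042.72 − 978711.42 + (628.90) = -39.80 mGal
Bouguer slab correction = 0.04193 × 2.06 × 2037.9 = 176.03 mGal
Simple Bouguer anomaly = -39.80 − (176.03) = -215.83 mGal
Complete Bouguer anomaly = -215.83 + 6.03 = -209.80 mGal

-209.8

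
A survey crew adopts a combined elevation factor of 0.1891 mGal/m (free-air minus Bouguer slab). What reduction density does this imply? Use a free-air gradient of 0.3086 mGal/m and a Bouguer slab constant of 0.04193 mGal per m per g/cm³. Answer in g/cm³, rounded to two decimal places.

0.1891 = 0.3086 − 0.04193 × ρ
ρ = (0.3086 − 0.1891) / 0.04193 = 2.85 g/cm³

2.85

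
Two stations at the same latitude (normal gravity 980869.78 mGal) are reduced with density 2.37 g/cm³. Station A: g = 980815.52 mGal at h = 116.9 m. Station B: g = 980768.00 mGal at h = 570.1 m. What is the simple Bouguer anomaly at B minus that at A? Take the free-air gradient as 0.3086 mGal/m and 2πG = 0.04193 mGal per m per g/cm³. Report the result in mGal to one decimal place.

47.3

Δg_SB(A) = 980815.52 − 980869.78 + 0.3086×116.9 − 0.04193×2.37×116.9 = -29.80 mGal
Δg_SB(B) = 980768.00 − 980869.78 + 0.3086×570.1 − 0.04193×2.37×570.1 = 17.50 mGal
Difference = 17.50 − (-29.80) = 47.30 mGal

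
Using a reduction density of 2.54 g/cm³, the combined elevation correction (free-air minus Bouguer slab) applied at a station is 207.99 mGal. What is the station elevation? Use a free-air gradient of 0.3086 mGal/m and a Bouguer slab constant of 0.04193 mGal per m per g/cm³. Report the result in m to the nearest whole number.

1029

Combined gradient = 0.3086 − 0.04193 × 2.54 = 0.2020978 mGal/m
h = 207.99 / 0.2020978 = 1029.16 m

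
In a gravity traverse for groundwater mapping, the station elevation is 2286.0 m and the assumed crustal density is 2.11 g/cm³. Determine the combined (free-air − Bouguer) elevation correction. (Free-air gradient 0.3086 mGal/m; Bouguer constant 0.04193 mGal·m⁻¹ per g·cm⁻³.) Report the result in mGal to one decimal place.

Combined gradient = 0.3086 − 0.04193 × 2.11 = 0.2201277 mGal/m
Combined elevation correction = 0.2201277 × 2286.0 = 503.2 mGal

503.2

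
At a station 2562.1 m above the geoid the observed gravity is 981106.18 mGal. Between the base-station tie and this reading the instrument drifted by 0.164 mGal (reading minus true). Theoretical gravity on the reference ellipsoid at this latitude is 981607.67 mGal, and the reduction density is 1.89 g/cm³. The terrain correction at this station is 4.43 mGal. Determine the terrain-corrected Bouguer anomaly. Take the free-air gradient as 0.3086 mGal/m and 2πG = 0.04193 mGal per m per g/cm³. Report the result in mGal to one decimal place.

90.4

Drift-corrected reading = 981106.18 − (0.164) = 981106.016 mGal
Free-air correction = 0.3086 × 2562.1 = 790.66 mGal
Free-air anomaly = 981106.016 − 981607.67 + (790.66) = 289.006 mGal
Bouguer slab correction = 0.04193 × 1.89 × 2562.1 = 203.04 mGal
Simple Bouguer anomaly = 289.006 − (203.04) = 85.966 mGal
Complete Bouguer anomaly = 85.966 + 4.43 = 90.396 mGal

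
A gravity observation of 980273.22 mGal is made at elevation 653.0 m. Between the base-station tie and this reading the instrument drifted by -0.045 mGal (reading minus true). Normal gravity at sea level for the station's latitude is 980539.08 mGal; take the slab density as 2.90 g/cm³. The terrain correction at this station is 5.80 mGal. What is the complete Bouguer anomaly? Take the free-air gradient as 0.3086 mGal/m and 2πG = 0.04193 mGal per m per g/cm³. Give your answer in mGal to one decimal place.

-137.9

Drift-corrected reading = 980273.22 − (-0.045) = 980273.265 mGal
Free-air correction = 0.3086 × 653.0 = 201.52 mGal
Free-air anomaly = 980273.265 − 980539.08 + (201.52) = -64.295 mGal
Bouguer slab correction = 0.04193 × 2.90 × 653.0 = 79.40 mGal
Simple Bouguer anomaly = -64.295 − (79.40) = -143.695 mGal
Complete Bouguer anomaly = -143.695 + 5.80 = -137.895 mGal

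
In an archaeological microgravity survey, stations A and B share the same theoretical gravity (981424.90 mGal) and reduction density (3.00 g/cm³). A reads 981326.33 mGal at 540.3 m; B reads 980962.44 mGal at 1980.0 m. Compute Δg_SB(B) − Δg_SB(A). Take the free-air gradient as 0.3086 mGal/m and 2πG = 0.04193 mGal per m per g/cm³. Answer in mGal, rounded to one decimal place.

Δg_SB(A) = 981326.33 − 981424.90 + 0.3086×540.3 − 0.04193×3.00×540.3 = 0.20 mGal
Δg_SB(B) = 980962.44 − 981424.90 + 0.3086×1980.0 − 0.04193×3.00×1980.0 = -100.50 mGal
Difference = -100.50 − (0.20) = -100.70 mGal

-100.7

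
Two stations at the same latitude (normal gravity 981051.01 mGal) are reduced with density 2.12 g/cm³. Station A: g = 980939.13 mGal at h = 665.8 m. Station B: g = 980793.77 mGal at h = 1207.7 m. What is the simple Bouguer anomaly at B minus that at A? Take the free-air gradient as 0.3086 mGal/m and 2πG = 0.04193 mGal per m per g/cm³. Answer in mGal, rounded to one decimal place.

Δg_SB(A) = 980939.13 − 981051.01 + 0.3086×665.8 − 0.04193×2.12×665.8 = 34.40 mGal
Δg_SB(B) = 980793.77 − 981051.01 + 0.3086×1207.7 − 0.04193×2.12×1207.7 = 8.10 mGal
Difference = 8.10 − (34.40) = -26.30 mGal

-26.3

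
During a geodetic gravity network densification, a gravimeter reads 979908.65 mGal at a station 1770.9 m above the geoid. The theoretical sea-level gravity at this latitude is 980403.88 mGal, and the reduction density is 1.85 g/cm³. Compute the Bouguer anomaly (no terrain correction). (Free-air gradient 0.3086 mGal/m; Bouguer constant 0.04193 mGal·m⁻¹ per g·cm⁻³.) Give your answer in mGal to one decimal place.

-86.1

Free-air correction = 0.3086 × 1770.9 = 546.50 mGal
Free-air anomaly = 979908.65 − 980403.88 + (546.50) = 51.27 mGal
Bouguer slab correction = 0.04193 × 1.85 × 1770.9 = 137.37 mGal
Simple Bouguer anomaly = 51.27 − (137.37) = -86.10 mGal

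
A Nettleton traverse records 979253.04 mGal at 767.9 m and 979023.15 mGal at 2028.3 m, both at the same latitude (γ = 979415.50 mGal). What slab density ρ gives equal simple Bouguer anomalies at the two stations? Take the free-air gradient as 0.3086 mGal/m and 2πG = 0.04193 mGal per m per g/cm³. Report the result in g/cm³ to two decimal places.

Δg_obs = 979023.15 − 979253.04 = -229.89 mGal over Δh = 2028.3 − 767.9 = 1260.4 m
Equal Bouguer anomalies ⇒ Δg_obs + (0.3086 − 0.04193ρ)·Δh = 0
0.3086 − 0.04193ρ = −Δg_obs/Δh = 0.18239
ρ = (0.3086 − 0.18239) / 0.04193 = 3.01 g/cm³

3.01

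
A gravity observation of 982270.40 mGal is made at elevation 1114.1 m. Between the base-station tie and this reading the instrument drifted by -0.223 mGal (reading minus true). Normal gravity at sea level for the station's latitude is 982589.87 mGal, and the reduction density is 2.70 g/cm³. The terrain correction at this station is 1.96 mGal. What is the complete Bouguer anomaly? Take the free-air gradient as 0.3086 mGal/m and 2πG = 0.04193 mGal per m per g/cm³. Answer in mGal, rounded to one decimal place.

-99.6

Drift-corrected reading = 982270.40 − (-0.223) = 982270.623 mGal
Free-air correction = 0.3086 × 1114.1 = 343.81 mGal
Free-air anomaly = 982270.623 − 982589.87 + (343.81) = 24.563 mGal
Bouguer slab correction = 0.04193 × 2.70 × 1114.1 = 126.13 mGal
Simple Bouguer anomaly = 24.563 − (126.13) = -101.567 mGal
Complete Bouguer anomaly = -101.567 + 1.96 = -99.607 mGal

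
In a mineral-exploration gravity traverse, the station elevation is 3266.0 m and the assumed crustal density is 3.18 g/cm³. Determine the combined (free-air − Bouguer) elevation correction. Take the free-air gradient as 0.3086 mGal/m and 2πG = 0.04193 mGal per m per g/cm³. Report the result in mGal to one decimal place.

Combined gradient = 0.3086 − 0.04193 × 3.18 = 0.1752626 mGal/m
Combined elevation correction = 0.1752626 × 3266.0 = 572.4 mGal

572.4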